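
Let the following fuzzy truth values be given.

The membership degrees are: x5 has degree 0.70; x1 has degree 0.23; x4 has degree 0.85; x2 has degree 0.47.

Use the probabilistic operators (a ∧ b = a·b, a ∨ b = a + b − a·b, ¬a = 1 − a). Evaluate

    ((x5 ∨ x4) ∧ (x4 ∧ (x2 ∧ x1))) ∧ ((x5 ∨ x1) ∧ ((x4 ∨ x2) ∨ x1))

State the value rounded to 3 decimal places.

0.063

x5 ∨ x4 = a + b − a·b on (0.7000, 0.8500) = 0.9550
x2 ∧ x1 = a·b on (0.4700, 0.2300) = 0.1081
x4 ∧ (x2 ∧ x1) = a·b on (0.8500, 0.1081) = 0.0919
(x5 ∨ x4) ∧ (x4 ∧ (x2 ∧ x1)) = a·b on (0.9550, 0.0919) = 0.0878
x5 ∨ x1 = a + b − a·b on (0.7000, 0.2300) = 0.7690
x4 ∨ x2 = a + b − a·b on (0.8500, 0.4700) = 0.9205
(x4 ∨ x2) ∨ x1 = a + b − a·b on (0.9205, 0.2300) = 0.9388
(x5 ∨ x1) ∧ ((x4 ∨ x2) ∨ x1) = a·b on (0.7690, 0.9388) = 0.7219
((x5 ∨ x4) ∧ (x4 ∧ (x2 ∧ x1))) ∧ ((x5 ∨ x1) ∧ ((x4 ∨ x2) ∨ x1)) = a·b on (0.0878, 0.7219) = 0.0633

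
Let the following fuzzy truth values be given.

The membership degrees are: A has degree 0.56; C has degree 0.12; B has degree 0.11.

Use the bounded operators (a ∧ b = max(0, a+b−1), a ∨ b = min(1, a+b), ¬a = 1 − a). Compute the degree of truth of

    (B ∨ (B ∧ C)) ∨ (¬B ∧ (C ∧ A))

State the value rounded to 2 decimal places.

B ∧ C = max(0, a+b−1) on (0.11, 0.12) = 0.00
B ∨ (B ∧ C) = min(1, a+b) on (0.11, 0.00) = 0.11
¬B = 1 − 0.11 = 0.89
C ∧ A = max(0, a+b−1) on (0.12, 0.56) = 0.00
¬B ∧ (C ∧ A) = max(0, a+b−1) on (0.89, 0.00) = 0.00
(B ∨ (B ∧ C)) ∨ (¬B ∧ (C ∧ A)) = min(1, a+b) on (0.11, 0.00) = 0.11

0.11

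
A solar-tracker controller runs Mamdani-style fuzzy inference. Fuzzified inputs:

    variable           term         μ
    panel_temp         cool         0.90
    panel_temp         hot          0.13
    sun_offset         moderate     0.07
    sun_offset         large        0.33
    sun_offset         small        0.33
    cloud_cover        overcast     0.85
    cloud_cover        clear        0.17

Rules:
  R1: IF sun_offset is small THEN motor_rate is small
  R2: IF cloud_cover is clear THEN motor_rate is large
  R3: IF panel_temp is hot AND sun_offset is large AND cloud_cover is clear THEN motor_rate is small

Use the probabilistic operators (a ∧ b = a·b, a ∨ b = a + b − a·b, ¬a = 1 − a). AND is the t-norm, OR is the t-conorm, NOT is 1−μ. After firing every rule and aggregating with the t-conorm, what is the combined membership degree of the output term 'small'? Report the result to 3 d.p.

0.335

R1: small=0.33 → w = 0.3300
R2: clear=0.17 → w = 0.1700
R3: hot=0.13, large=0.33, clear=0.17; AND[a·b] → w = 0.0073
Rules with consequent 'small': {R1, R3} → strengths 0.3300, 0.0073
Aggregate via t-conorm [a + b − a·b]: 0.3349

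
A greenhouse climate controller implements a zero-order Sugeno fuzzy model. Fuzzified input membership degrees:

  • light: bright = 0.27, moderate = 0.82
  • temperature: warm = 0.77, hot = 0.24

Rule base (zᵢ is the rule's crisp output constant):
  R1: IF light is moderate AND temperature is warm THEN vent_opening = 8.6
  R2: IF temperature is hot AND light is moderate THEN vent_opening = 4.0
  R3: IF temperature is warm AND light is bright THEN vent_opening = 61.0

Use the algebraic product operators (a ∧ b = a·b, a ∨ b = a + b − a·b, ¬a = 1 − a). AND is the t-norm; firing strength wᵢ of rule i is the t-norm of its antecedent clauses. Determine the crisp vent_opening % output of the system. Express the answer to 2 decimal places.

18.24

R1 (z=8.6): moderate=0.82, warm=0.77; AND[a·b] → w = 0.6314
R2 (z=4.0): hot=0.24, moderate=0.82; AND[a·b] → w = 0.1968
R3 (z=61.0): warm=0.77, bright=0.27; AND[a·b] → w = 0.2079
Weighted average = (0.6314·8.6 + 0.1968·4.0 + 0.2079·61.0) / (0.6314 + 0.1968 + 0.2079)
  = 18.8991 / 1.0361 = 18.24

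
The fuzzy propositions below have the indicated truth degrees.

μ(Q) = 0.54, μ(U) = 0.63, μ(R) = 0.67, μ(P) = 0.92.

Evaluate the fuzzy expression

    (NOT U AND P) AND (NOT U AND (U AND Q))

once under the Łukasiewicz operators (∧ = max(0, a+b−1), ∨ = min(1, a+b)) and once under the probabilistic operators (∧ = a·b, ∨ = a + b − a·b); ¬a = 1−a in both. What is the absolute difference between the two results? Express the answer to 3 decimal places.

Under Łukasiewicz:
  NOT U = 1 − 0.63 = 0.37
  NOT U AND P = max(0, a+b−1) on (0.37, 0.92) = 0.29
  NOT U = 1 − 0.63 = 0.37
  U AND Q = max(0, a+b−1) on (0.63, 0.54) = 0.17
  NOT U AND (U AND Q) = max(0, a+b−1) on (0.37, 0.17) = 0.00
  (NOT U AND P) AND (NOT U AND (U AND Q)) = max(0, a+b−1) on (0.29, 0.00) = 0.00
  → value = 0.0000
Under probabilistic:
  NOT U = 1 − 0.6300 = 0.3700
  NOT U AND P = a·b on (0.3700, 0.9200) = 0.3404
  NOT U = 1 − 0.6300 = 0.3700
  U AND Q = a·b on (0.6300, 0.5400) = 0.3402
  NOT U AND (U AND Q) = a·b on (0.3700, 0.3402) = 0.1259
  (NOT U AND P) AND (NOT U AND (U AND Q)) = a·b on (0.3404, 0.1259) = 0.0428
  → value = 0.0428
|0.0000 − 0.0428| = 0.043

0.043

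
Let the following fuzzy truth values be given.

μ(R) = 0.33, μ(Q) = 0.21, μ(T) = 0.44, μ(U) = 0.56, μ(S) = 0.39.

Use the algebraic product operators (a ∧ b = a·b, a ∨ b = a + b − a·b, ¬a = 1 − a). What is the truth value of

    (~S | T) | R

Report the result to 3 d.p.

0.854

~S = 1 − 0.3900 = 0.6100
~S | T = a + b − a·b on (0.6100, 0.4400) = 0.7816
(~S | T) | R = a + b − a·b on (0.7816, 0.3300) = 0.8537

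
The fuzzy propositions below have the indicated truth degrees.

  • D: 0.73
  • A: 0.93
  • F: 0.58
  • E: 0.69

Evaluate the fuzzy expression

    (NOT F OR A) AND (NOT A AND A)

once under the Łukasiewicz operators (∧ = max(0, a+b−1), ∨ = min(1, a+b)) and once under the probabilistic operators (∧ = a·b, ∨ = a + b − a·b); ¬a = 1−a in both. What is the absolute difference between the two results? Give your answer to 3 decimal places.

0.062

Under Łukasiewicz:
  NOT F = 1 − 0.58 = 0.42
  NOT F OR A = min(1, a+b) on (0.42, 0.93) = 1.00
  NOT A = 1 − 0.93 = 0.07
  NOT A AND A = max(0, a+b−1) on (0.07, 0.93) = 0.00
  (NOT F OR A) AND (NOT A AND A) = max(0, a+b−1) on (1.00, 0.00) = 0.00
  → value = 0.0000
Under probabilistic:
  NOT F = 1 − 0.5800 = 0.4200
  NOT F OR A = a + b − a·b on (0.4200, 0.9300) = 0.9594
  NOT A = 1 − 0.9300 = 0.0700
  NOT A AND A = a·b on (0.0700, 0.9300) = 0.0651
  (NOT F OR A) AND (NOT A AND A) = a·b on (0.9594, 0.0651) = 0.0625
  → value = 0.0625
|0.0000 − 0.0625| = 0.062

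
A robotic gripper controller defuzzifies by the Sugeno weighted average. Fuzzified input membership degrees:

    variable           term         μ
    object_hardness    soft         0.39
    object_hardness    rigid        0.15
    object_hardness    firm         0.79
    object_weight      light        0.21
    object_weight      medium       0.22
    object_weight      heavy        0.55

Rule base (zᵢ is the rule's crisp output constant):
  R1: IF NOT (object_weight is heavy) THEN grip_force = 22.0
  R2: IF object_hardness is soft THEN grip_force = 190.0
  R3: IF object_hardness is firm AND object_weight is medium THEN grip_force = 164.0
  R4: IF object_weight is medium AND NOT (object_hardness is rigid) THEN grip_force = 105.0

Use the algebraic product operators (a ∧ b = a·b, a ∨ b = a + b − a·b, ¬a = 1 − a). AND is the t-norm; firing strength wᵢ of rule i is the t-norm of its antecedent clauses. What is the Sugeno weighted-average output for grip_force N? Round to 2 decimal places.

110.04

R1 (z=22.0): ¬heavy=1−0.55=0.45 → w = 0.4500
R2 (z=190.0): soft=0.39 → w = 0.3900
R3 (z=164.0): firm=0.79, medium=0.22; AND[a·b] → w = 0.1738
R4 (z=105.0): medium=0.22, ¬rigid=1−0.15=0.85; AND[a·b] → w = 0.1870
Weighted average = (0.4500·22.0 + 0.3900·190.0 + 0.1738·164.0 + 0.1870·105.0) / (0.4500 + 0.3900 + 0.1738 + 0.1870)
  = 132.1382 / 1.2008 = 110.04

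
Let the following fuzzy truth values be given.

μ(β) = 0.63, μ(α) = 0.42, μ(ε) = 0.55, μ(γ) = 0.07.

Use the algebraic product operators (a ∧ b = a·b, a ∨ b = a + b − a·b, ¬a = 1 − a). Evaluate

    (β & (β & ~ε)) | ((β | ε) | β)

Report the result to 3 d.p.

0.949

~ε = 1 − 0.5500 = 0.4500
β & ~ε = a·b on (0.6300, 0.4500) = 0.2835
β & (β & ~ε) = a·b on (0.6300, 0.2835) = 0.1786
β | ε = a + b − a·b on (0.6300, 0.5500) = 0.8335
(β | ε) | β = a + b − a·b on (0.8335, 0.6300) = 0.9384
(β & (β & ~ε)) | ((β | ε) | β) = a + b − a·b on (0.1786, 0.9384) = 0.9494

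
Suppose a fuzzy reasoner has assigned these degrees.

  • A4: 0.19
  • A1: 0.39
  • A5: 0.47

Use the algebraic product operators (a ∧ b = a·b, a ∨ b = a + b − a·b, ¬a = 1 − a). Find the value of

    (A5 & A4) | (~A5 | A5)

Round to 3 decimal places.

A5 & A4 = a·b on (0.4700, 0.1900) = 0.0893
~A5 = 1 − 0.4700 = 0.5300
~A5 | A5 = a + b − a·b on (0.5300, 0.4700) = 0.7509
(A5 & A4) | (~A5 | A5) = a + b − a·b on (0.0893, 0.7509) = 0.7731

0.773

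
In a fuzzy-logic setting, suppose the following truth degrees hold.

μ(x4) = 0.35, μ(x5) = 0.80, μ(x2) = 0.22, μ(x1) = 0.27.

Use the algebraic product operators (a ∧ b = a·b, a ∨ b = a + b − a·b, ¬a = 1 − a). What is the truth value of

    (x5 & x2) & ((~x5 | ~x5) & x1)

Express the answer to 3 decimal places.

0.017

x5 & x2 = a·b on (0.8000, 0.2200) = 0.1760
~x5 = 1 − 0.8000 = 0.2000
~x5 = 1 − 0.8000 = 0.2000
~x5 | ~x5 = a + b − a·b on (0.2000, 0.2000) = 0.3600
(~x5 | ~x5) & x1 = a·b on (0.3600, 0.2700) = 0.0972
(x5 & x2) & ((~x5 | ~x5) & x1) = a·b on (0.1760, 0.0972) = 0.0171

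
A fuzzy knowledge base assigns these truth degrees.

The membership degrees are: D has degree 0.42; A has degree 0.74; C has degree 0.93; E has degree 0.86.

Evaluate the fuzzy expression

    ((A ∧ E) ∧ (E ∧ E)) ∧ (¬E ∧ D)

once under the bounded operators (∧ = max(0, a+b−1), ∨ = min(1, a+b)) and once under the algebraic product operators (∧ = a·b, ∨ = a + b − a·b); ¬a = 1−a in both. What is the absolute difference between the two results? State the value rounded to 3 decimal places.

Under bounded:
  A ∧ E = max(0, a+b−1) on (0.74, 0.86) = 0.60
  E ∧ E = max(0, a+b−1) on (0.86, 0.86) = 0.72
  (A ∧ E) ∧ (E ∧ E) = max(0, a+b−1) on (0.60, 0.72) = 0.32
  ¬E = 1 − 0.86 = 0.14
  ¬E ∧ D = max(0, a+b−1) on (0.14, 0.42) = 0.00
  ((A ∧ E) ∧ (E ∧ E)) ∧ (¬E ∧ D) = max(0, a+b−1) on (0.32, 0.00) = 0.00
  → value = 0.0000
Under algebraic product:
  A ∧ E = a·b on (0.7400, 0.8600) = 0.6364
  E ∧ E = a·b on (0.8600, 0.8600) = 0.7396
  (A ∧ E) ∧ (E ∧ E) = a·b on (0.6364, 0.7396) = 0.4707
  ¬E = 1 − 0.8600 = 0.1400
  ¬E ∧ D = a·b on (0.1400, 0.4200) = 0.0588
  ((A ∧ E) ∧ (E ∧ E)) ∧ (¬E ∧ D) = a·b on (0.4707, 0.0588) = 0.0277
  → value = 0.0277
|0.0000 − 0.0277| = 0.028

0.028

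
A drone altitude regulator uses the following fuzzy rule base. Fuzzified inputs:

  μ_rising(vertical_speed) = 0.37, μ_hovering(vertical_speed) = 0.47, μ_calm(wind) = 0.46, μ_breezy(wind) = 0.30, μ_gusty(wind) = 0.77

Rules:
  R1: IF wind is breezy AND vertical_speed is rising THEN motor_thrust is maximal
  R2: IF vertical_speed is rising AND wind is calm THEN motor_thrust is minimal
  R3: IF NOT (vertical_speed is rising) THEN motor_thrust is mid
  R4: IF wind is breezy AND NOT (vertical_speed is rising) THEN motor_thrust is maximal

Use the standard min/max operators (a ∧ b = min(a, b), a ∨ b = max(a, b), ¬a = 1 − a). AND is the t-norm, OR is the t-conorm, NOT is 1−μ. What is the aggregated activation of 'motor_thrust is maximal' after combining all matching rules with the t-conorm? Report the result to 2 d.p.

R1: breezy=0.30, rising=0.37; AND[min(a, b)] → w = 0.30
R2: rising=0.37, calm=0.46; AND[min(a, b)] → w = 0.37
R3: ¬rising=1−0.37=0.63 → w = 0.63
R4: breezy=0.30, ¬rising=1−0.37=0.63; AND[min(a, b)] → w = 0.30
Rules with consequent 'maximal': {R1, R4} → strengths 0.30, 0.30
Aggregate via t-conorm [max(a, b)]: 0.30

0.30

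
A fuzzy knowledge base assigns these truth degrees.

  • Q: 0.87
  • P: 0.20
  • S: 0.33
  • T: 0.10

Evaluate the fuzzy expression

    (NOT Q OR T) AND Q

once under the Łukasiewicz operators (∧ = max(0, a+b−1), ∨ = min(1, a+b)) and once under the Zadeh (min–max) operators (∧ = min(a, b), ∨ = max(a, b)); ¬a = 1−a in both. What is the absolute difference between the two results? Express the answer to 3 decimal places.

Under Łukasiewicz:
  NOT Q = 1 − 0.87 = 0.13
  NOT Q OR T = min(1, a+b) on (0.13, 0.10) = 0.23
  (NOT Q OR T) AND Q = max(0, a+b−1) on (0.23, 0.87) = 0.10
  → value = 0.1000
Under Zadeh (min–max):
  NOT Q = 1 − 0.87 = 0.13
  NOT Q OR T = max(a, b) on (0.13, 0.10) = 0.13
  (NOT Q OR T) AND Q = min(a, b) on (0.13, 0.87) = 0.13
  → value = 0.1300
|0.1000 − 0.1300| = 0.030

0.030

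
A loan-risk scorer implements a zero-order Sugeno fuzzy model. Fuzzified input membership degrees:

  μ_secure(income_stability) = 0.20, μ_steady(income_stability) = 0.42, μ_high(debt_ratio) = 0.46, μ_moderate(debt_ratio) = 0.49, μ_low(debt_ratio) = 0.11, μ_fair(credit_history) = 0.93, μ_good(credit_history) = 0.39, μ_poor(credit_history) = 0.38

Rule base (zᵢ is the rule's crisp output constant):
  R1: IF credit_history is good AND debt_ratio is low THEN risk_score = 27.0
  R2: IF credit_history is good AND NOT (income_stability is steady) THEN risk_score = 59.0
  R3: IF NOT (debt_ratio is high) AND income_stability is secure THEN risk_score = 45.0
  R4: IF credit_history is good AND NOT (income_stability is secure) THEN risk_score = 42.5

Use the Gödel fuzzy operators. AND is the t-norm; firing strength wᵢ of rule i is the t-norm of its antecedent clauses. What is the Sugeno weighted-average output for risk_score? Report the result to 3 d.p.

R1 (z=27.0): good=0.39, low=0.11; AND[min(a, b)] → w = 0.11
R2 (z=59.0): good=0.39, ¬steady=1−0.42=0.58; AND[min(a, b)] → w = 0.39
R3 (z=45.0): ¬high=1−0.46=0.54, secure=0.20; AND[min(a, b)] → w = 0.20
R4 (z=42.5): good=0.39, ¬secure=1−0.20=0.80; AND[min(a, b)] → w = 0.39
Weighted average = (0.11·27.0 + 0.39·59.0 + 0.20·45.0 + 0.39·42.5) / (0.11 + 0.39 + 0.20 + 0.39)
  = 51.5550 / 1.0900 = 47.298

47.298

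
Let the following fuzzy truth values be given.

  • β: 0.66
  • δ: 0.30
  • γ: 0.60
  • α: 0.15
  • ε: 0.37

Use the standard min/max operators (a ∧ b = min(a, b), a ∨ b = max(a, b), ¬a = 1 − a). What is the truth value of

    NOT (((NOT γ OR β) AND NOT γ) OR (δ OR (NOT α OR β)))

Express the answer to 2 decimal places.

0.15

NOT γ = 1 − 0.60 = 0.40
NOT γ OR β = max(a, b) on (0.40, 0.66) = 0.66
NOT γ = 1 − 0.60 = 0.40
(NOT γ OR β) AND NOT γ = min(a, b) on (0.66, 0.40) = 0.40
NOT α = 1 − 0.15 = 0.85
NOT α OR β = max(a, b) on (0.85, 0.66) = 0.85
δ OR (NOT α OR β) = max(a, b) on (0.30, 0.85) = 0.85
((NOT γ OR β) AND NOT γ) OR (δ OR (NOT α OR β)) = max(a, b) on (0.40, 0.85) = 0.85
NOT (((NOT γ OR β) AND NOT γ) OR (δ OR (NOT α OR β))) = 1 − 0.85 = 0.15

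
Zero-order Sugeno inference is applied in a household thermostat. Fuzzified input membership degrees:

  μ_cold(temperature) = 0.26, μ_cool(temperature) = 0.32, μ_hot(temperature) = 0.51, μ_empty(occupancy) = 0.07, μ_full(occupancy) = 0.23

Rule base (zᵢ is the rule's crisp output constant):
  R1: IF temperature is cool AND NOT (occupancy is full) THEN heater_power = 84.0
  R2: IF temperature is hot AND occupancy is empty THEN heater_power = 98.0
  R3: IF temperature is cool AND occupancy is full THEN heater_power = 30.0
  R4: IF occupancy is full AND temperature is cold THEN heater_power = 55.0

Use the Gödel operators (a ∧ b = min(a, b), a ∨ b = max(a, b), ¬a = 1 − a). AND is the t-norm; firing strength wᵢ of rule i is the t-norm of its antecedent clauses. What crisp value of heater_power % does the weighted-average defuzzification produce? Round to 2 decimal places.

62.69

R1 (z=84.0): cool=0.32, ¬full=1−0.23=0.77; AND[min(a, b)] → w = 0.32
R2 (z=98.0): hot=0.51, empty=0.07; AND[min(a, b)] → w = 0.07
R3 (z=30.0): cool=0.32, full=0.23; AND[min(a, b)] → w = 0.23
R4 (z=55.0): full=0.23, cold=0.26; AND[min(a, b)] → w = 0.23
Weighted average = (0.32·84.0 + 0.07·98.0 + 0.23·30.0 + 0.23·55.0) / (0.32 + 0.07 + 0.23 + 0.23)
  = 53.2900 / 0.8500 = 62.69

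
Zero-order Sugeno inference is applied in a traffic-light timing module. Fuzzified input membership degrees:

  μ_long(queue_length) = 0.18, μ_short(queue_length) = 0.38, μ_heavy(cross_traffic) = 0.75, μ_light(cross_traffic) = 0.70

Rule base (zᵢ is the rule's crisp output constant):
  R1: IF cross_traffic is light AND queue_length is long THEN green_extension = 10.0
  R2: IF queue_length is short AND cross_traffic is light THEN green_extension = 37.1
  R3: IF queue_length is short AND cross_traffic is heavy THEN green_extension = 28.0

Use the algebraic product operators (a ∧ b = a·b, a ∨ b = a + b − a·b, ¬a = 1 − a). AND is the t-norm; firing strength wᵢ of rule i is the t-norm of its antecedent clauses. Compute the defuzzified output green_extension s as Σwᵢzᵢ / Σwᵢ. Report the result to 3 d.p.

R1 (z=10.0): light=0.70, long=0.18; AND[a·b] → w = 0.1260
R2 (z=37.1): short=0.38, light=0.70; AND[a·b] → w = 0.2660
R3 (z=28.0): short=0.38, heavy=0.75; AND[a·b] → w = 0.2850
Weighted average = (0.1260·10.0 + 0.2660·37.1 + 0.2850·28.0) / (0.1260 + 0.2660 + 0.2850)
  = 19.1086 / 0.6770 = 28.225

28.225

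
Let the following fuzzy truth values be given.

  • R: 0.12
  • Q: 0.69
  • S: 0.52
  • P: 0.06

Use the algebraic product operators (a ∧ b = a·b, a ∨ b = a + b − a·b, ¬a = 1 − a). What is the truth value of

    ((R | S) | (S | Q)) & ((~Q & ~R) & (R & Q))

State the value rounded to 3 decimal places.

0.021

R | S = a + b − a·b on (0.1200, 0.5200) = 0.5776
S | Q = a + b − a·b on (0.5200, 0.6900) = 0.8512
(R | S) | (S | Q) = a + b − a·b on (0.5776, 0.8512) = 0.9371
~Q = 1 − 0.6900 = 0.3100
~R = 1 − 0.1200 = 0.8800
~Q & ~R = a·b on (0.3100, 0.8800) = 0.2728
R & Q = a·b on (0.1200, 0.6900) = 0.0828
(~Q & ~R) & (R & Q) = a·b on (0.2728, 0.0828) = 0.0226
((R | S) | (S | Q)) & ((~Q & ~R) & (R & Q)) = a·b on (0.9371, 0.0226) = 0.0212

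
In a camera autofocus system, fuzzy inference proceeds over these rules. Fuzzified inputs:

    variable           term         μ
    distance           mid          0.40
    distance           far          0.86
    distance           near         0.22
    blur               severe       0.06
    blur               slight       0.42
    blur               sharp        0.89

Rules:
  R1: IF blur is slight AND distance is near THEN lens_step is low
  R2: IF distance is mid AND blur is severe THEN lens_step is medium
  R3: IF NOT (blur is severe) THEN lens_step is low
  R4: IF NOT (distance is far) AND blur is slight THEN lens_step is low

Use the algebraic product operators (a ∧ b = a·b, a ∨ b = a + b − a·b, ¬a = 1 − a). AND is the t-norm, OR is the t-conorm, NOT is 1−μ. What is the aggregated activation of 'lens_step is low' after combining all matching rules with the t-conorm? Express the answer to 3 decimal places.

0.949

R1: slight=0.42, near=0.22; AND[a·b] → w = 0.0924
R2: mid=0.40, severe=0.06; AND[a·b] → w = 0.0240
R3: ¬severe=1−0.06=0.94 → w = 0.9400
R4: ¬far=1−0.86=0.14, slight=0.42; AND[a·b] → w = 0.0588
Rules with consequent 'low': {R1, R3, R4} → strengths 0.0924, 0.9400, 0.0588
Aggregate via t-conorm [a + b − a·b]: 0.9487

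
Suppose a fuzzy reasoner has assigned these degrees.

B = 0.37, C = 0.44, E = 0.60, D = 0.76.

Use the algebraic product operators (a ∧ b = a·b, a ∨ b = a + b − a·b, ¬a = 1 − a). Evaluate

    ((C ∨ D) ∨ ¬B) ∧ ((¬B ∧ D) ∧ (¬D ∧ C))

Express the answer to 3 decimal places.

0.048

C ∨ D = a + b − a·b on (0.4400, 0.7600) = 0.8656
¬B = 1 − 0.3700 = 0.6300
(C ∨ D) ∨ ¬B = a + b − a·b on (0.8656, 0.6300) = 0.9503
¬B = 1 − 0.3700 = 0.6300
¬B ∧ D = a·b on (0.6300, 0.7600) = 0.4788
¬D = 1 − 0.7600 = 0.2400
¬D ∧ C = a·b on (0.2400, 0.4400) = 0.1056
(¬B ∧ D) ∧ (¬D ∧ C) = a·b on (0.4788, 0.1056) = 0.0506
((C ∨ D) ∨ ¬B) ∧ ((¬B ∧ D) ∧ (¬D ∧ C)) = a·b on (0.9503, 0.0506) = 0.0480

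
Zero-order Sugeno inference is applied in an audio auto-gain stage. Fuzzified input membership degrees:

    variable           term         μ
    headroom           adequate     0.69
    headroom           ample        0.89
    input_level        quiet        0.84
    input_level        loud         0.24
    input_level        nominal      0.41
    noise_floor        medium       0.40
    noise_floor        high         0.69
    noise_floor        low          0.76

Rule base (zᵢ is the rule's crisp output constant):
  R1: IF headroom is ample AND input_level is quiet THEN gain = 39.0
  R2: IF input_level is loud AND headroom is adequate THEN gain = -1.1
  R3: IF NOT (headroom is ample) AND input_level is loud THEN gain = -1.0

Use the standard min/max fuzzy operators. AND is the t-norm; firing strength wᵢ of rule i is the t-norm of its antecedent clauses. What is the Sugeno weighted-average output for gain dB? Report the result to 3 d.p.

27.215

R1 (z=39.0): ample=0.89, quiet=0.84; AND[min(a, b)] → w = 0.84
R2 (z=-1.1): loud=0.24, adequate=0.69; AND[min(a, b)] → w = 0.24
R3 (z=-1.0): ¬ample=1−0.89=0.11, loud=0.24; AND[min(a, b)] → w = 0.11
Weighted average = (0.84·39.0 + 0.24·-1.1 + 0.11·-1.0) / (0.84 + 0.24 + 0.11)
  = 32.3860 / 1.1900 = 27.215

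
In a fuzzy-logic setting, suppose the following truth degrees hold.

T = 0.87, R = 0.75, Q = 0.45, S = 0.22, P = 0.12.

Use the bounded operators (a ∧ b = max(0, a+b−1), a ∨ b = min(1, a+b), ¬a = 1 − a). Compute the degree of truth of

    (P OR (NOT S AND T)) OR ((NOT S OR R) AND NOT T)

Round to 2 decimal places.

NOT S = 1 − 0.22 = 0.78
NOT S AND T = max(0, a+b−1) on (0.78, 0.87) = 0.65
P OR (NOT S AND T) = min(1, a+b) on (0.12, 0.65) = 0.77
NOT S = 1 − 0.22 = 0.78
NOT S OR R = min(1, a+b) on (0.78, 0.75) = 1.00
NOT T = 1 − 0.87 = 0.13
(NOT S OR R) AND NOT T = max(0, a+b−1) on (1.00, 0.13) = 0.13
(P OR (NOT S AND T)) OR ((NOT S OR R) AND NOT T) = min(1, a+b) on (0.77, 0.13) = 0.90

0.90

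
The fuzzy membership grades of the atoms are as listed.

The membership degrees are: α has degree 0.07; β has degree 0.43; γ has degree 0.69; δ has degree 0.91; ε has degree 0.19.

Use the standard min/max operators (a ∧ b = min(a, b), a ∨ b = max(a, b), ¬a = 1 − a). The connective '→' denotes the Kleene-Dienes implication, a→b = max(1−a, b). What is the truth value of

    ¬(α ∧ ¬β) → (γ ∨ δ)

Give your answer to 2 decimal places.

0.91

¬β = 1 − 0.43 = 0.57
α ∧ ¬β = min(a, b) on (0.07, 0.57) = 0.07
¬(α ∧ ¬β) = 1 − 0.07 = 0.93
γ ∨ δ = max(a, b) on (0.69, 0.91) = 0.91
¬(α ∧ ¬β) → (γ ∨ δ)  [Kleene-Dienes: max(1−a, b)] with a=0.93, b=0.91 → 0.91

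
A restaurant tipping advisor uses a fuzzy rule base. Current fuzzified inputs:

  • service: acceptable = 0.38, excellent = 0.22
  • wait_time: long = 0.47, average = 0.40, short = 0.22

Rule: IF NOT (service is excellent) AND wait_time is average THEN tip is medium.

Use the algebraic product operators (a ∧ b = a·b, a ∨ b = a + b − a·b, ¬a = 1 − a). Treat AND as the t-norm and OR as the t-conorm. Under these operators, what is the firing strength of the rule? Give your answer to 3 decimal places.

firing strength: ¬excellent=1−0.22=0.78, average=0.40; AND[a·b] → w = 0.3120

0.312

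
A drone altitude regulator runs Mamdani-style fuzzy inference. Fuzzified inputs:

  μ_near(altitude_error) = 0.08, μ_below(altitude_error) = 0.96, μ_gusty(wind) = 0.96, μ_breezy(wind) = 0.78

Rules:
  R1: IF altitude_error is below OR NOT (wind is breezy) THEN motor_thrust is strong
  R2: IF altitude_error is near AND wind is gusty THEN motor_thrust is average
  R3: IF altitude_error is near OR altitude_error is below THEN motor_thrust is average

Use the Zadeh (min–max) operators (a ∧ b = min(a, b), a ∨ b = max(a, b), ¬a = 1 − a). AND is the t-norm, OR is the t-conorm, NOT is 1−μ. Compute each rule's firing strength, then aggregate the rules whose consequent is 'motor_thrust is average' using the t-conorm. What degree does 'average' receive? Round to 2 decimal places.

0.96

R1: below=0.96, ¬breezy=1−0.78=0.22; OR[max(a, b)] → w = 0.96
R2: near=0.08, gusty=0.96; AND[min(a, b)] → w = 0.08
R3: near=0.08, below=0.96; OR[max(a, b)] → w = 0.96
Rules with consequent 'average': {R2, R3} → strengths 0.08, 0.96
Aggregate via t-conorm [max(a, b)]: 0.96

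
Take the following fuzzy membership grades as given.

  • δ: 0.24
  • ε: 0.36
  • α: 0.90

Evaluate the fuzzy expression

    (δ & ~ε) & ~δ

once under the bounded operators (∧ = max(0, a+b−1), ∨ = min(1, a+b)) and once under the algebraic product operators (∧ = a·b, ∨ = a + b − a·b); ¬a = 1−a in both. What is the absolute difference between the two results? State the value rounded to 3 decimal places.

0.117

Under bounded:
  ~ε = 1 − 0.36 = 0.64
  δ & ~ε = max(0, a+b−1) on (0.24, 0.64) = 0.00
  ~δ = 1 − 0.24 = 0.76
  (δ & ~ε) & ~δ = max(0, a+b−1) on (0.00, 0.76) = 0.00
  → value = 0.0000
Under algebraic product:
  ~ε = 1 − 0.3600 = 0.6400
  δ & ~ε = a·b on (0.2400, 0.6400) = 0.1536
  ~δ = 1 − 0.2400 = 0.7600
  (δ & ~ε) & ~δ = a·b on (0.1536, 0.7600) = 0.1167
  → value = 0.1167
|0.0000 − 0.1167| = 0.117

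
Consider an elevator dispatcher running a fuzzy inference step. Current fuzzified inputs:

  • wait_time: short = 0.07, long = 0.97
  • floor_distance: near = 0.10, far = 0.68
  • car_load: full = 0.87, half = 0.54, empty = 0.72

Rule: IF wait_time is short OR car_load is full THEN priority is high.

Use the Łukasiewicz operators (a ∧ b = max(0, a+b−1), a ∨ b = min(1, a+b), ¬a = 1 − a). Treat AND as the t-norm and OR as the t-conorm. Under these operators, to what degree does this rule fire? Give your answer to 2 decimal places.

firing strength: short=0.07, full=0.87; OR[min(1, a+b)] → w = 0.94

0.94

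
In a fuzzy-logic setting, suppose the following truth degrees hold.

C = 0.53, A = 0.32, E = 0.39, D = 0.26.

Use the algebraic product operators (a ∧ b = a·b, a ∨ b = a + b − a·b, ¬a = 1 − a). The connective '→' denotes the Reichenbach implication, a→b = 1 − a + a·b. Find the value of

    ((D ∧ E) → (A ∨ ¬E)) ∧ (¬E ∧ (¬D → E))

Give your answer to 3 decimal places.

0.326

D ∧ E = a·b on (0.2600, 0.3900) = 0.1014
¬E = 1 − 0.3900 = 0.6100
A ∨ ¬E = a + b − a·b on (0.3200, 0.6100) = 0.7348
(D ∧ E) → (A ∨ ¬E)  [Reichenbach: 1 − a + a·b] with a=0.1014, b=0.7348 → 0.9731
¬E = 1 − 0.3900 = 0.6100
¬D = 1 − 0.2600 = 0.7400
¬D → E  [Reichenbach: 1 − a + a·b] with a=0.7400, b=0.3900 → 0.5486
¬E ∧ (¬D → E) = a·b on (0.6100, 0.5486) = 0.3346
((D ∧ E) → (A ∨ ¬E)) ∧ (¬E ∧ (¬D → E)) = a·b on (0.9731, 0.3346) = 0.3256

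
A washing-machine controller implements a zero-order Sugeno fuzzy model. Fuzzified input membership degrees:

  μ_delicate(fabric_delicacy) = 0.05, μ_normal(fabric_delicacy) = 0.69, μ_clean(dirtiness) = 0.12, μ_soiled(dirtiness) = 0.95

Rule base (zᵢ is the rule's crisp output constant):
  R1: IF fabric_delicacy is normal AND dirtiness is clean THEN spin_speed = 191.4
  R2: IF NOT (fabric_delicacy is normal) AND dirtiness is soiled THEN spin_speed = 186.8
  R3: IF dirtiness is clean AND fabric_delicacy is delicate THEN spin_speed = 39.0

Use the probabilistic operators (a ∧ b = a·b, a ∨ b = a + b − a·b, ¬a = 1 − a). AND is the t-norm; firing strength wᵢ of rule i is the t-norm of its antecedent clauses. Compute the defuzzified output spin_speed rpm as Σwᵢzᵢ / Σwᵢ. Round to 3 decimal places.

R1 (z=191.4): normal=0.69, clean=0.12; AND[a·b] → w = 0.0828
R2 (z=186.8): ¬normal=1−0.69=0.31, soiled=0.95; AND[a·b] → w = 0.2945
R3 (z=39.0): clean=0.12, delicate=0.05; AND[a·b] → w = 0.0060
Weighted average = (0.0828·191.4 + 0.2945·186.8 + 0.0060·39.0) / (0.0828 + 0.2945 + 0.0060)
  = 71.0945 / 0.3833 = 185.480

185.480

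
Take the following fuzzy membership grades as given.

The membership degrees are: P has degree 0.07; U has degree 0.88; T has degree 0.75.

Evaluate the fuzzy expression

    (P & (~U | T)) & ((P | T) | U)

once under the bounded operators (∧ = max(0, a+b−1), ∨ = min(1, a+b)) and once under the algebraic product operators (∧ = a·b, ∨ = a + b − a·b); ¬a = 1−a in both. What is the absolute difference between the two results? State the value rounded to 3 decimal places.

Under bounded:
  ~U = 1 − 0.88 = 0.12
  ~U | T = min(1, a+b) on (0.12, 0.75) = 0.87
  P & (~U | T) = max(0, a+b−1) on (0.07, 0.87) = 0.00
  P | T = min(1, a+b) on (0.07, 0.75) = 0.82
  (P | T) | U = min(1, a+b) on (0.82, 0.88) = 1.00
  (P & (~U | T)) & ((P | T) | U) = max(0, a+b−1) on (0.00, 1.00) = 0.00
  → value = 0.0000
Under algebraic product:
  ~U = 1 − 0.8800 = 0.1200
  ~U | T = a + b − a·b on (0.1200, 0.7500) = 0.7800
  P & (~U | T) = a·b on (0.0700, 0.7800) = 0.0546
  P | T = a + b − a·b on (0.0700, 0.7500) = 0.7675
  (P | T) | U = a + b − a·b on (0.7675, 0.8800) = 0.9721
  (P & (~U | T)) & ((P | T) | U) = a·b on (0.0546, 0.9721) = 0.0531
  → value = 0.0531
|0.0000 − 0.0531| = 0.053

0.053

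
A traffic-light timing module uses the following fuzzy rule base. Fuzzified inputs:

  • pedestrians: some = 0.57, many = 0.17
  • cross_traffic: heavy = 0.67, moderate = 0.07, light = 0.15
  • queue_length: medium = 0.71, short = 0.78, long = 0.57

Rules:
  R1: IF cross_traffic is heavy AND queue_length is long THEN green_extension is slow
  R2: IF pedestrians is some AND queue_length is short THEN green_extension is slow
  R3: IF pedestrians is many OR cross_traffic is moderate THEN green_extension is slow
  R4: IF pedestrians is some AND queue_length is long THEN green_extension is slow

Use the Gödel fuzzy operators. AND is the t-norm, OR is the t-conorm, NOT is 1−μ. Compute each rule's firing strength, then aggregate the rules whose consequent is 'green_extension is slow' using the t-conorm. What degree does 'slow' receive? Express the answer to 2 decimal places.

R1: heavy=0.67, long=0.57; AND[min(a, b)] → w = 0.57
R2: some=0.57, short=0.78; AND[min(a, b)] → w = 0.57
R3: many=0.17, moderate=0.07; OR[max(a, b)] → w = 0.17
R4: some=0.57, long=0.57; AND[min(a, b)] → w = 0.57
Rules with consequent 'slow': {R1, R2, R3, R4} → strengths 0.57, 0.57, 0.17, 0.57
Aggregate via t-conorm [max(a, b)]: 0.57

0.57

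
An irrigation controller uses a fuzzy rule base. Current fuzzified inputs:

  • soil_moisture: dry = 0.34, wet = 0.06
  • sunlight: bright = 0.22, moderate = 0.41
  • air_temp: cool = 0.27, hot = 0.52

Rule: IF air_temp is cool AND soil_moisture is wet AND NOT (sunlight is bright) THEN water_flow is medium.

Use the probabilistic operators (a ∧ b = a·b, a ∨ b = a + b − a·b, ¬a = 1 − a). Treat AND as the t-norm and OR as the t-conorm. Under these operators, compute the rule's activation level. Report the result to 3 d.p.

firing strength: cool=0.27, wet=0.06, ¬bright=1−0.22=0.78; AND[a·b] → w = 0.0126

0.013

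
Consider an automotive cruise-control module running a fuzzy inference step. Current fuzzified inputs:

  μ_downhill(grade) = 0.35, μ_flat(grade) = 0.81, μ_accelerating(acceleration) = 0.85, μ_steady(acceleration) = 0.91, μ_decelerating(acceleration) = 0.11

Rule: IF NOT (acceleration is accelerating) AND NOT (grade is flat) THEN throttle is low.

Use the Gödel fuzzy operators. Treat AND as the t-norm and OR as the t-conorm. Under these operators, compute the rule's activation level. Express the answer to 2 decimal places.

firing strength: ¬accelerating=1−0.85=0.15, ¬flat=1−0.81=0.19; AND[min(a, b)] → w = 0.15

0.15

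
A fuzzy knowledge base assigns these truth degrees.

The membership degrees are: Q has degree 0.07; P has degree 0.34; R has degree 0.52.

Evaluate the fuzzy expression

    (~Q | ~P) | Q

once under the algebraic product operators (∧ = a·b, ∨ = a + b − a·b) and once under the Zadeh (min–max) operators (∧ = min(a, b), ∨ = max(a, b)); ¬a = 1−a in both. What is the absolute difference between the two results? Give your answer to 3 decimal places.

0.048

Under algebraic product:
  ~Q = 1 − 0.0700 = 0.9300
  ~P = 1 − 0.3400 = 0.6600
  ~Q | ~P = a + b − a·b on (0.9300, 0.6600) = 0.9762
  (~Q | ~P) | Q = a + b − a·b on (0.9762, 0.0700) = 0.9779
  → value = 0.9779
Under Zadeh (min–max):
  ~Q = 1 − 0.07 = 0.93
  ~P = 1 − 0.34 = 0.66
  ~Q | ~P = max(a, b) on (0.93, 0.66) = 0.93
  (~Q | ~P) | Q = max(a, b) on (0.93, 0.07) = 0.93
  → value = 0.9300
|0.9779 − 0.9300| = 0.048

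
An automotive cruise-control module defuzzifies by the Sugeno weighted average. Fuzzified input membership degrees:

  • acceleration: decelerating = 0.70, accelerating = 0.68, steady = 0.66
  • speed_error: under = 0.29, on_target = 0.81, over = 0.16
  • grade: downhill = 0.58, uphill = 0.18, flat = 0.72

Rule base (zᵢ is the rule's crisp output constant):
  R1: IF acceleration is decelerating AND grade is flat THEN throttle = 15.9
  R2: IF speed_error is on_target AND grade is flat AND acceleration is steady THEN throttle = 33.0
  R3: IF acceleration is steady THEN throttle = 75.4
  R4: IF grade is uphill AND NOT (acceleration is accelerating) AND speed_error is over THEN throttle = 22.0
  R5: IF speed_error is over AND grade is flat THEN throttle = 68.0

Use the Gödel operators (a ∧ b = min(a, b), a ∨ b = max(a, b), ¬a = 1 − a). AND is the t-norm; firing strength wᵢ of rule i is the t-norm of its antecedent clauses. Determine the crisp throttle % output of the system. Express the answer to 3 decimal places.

41.485

R1 (z=15.9): decelerating=0.70, flat=0.72; AND[min(a, b)] → w = 0.70
R2 (z=33.0): on_target=0.81, flat=0.72, steady=0.66; AND[min(a, b)] → w = 0.66
R3 (z=75.4): steady=0.66 → w = 0.66
R4 (z=22.0): uphill=0.18, ¬accelerating=1−0.68=0.32, over=0.16; AND[min(a, b)] → w = 0.16
R5 (z=68.0): over=0.16, flat=0.72; AND[min(a, b)] → w = 0.16
Weighted average = (0.70·15.9 + 0.66·33.0 + 0.66·75.4 + 0.16·22.0 + 0.16·68.0) / (0.70 + 0.66 + 0.66 + 0.16 + 0.16)
  = 97.0740 / 2.3400 = 41.485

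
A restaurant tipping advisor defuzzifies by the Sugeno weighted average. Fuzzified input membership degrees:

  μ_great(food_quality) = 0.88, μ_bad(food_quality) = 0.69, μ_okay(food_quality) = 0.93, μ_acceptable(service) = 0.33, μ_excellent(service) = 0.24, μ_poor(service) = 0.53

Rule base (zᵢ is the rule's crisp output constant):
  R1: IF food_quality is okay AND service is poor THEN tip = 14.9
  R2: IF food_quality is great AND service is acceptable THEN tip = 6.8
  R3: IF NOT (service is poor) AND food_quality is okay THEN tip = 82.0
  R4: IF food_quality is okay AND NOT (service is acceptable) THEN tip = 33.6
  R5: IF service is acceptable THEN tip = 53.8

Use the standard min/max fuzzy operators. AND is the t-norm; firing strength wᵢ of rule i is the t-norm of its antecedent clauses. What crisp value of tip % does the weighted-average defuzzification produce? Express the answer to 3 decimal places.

38.175

R1 (z=14.9): okay=0.93, poor=0.53; AND[min(a, b)] → w = 0.53
R2 (z=6.8): great=0.88, acceptable=0.33; AND[min(a, b)] → w = 0.33
R3 (z=82.0): ¬poor=1−0.53=0.47, okay=0.93; AND[min(a, b)] → w = 0.47
R4 (z=33.6): okay=0.93, ¬acceptable=1−0.33=0.67; AND[min(a, b)] → w = 0.67
R5 (z=53.8): acceptable=0.33 → w = 0.33
Weighted average = (0.53·14.9 + 0.33·6.8 + 0.47·82.0 + 0.67·33.6 + 0.33·53.8) / (0.53 + 0.33 + 0.47 + 0.67 + 0.33)
  = 88.9470 / 2.3300 = 38.175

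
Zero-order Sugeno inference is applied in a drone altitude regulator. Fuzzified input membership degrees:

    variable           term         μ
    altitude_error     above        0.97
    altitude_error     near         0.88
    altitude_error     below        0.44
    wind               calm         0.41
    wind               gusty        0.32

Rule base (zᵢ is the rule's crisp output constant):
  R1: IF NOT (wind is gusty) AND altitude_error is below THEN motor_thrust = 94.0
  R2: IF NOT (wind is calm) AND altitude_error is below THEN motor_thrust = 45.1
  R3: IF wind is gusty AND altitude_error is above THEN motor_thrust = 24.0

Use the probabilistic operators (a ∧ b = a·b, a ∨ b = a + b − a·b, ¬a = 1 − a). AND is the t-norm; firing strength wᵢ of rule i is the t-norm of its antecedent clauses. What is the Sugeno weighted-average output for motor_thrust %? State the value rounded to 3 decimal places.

R1 (z=94.0): ¬gusty=1−0.32=0.68, below=0.44; AND[a·b] → w = 0.2992
R2 (z=45.1): ¬calm=1−0.41=0.59, below=0.44; AND[a·b] → w = 0.2596
R3 (z=24.0): gusty=0.32, above=0.97; AND[a·b] → w = 0.3104
Weighted average = (0.2992·94.0 + 0.2596·45.1 + 0.3104·24.0) / (0.2992 + 0.2596 + 0.3104)
  = 47.2824 / 0.8692 = 54.398

54.398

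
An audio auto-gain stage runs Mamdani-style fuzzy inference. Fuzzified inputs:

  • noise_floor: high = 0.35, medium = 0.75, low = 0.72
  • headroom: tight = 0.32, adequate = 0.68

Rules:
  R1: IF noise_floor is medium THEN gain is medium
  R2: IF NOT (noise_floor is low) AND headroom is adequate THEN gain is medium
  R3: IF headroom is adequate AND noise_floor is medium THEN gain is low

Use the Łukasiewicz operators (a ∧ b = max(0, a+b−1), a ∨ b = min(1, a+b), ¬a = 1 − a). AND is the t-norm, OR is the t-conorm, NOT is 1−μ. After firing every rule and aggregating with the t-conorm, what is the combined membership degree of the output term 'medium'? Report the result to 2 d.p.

0.75

R1: medium=0.75 → w = 0.75
R2: ¬low=1−0.72=0.28, adequate=0.68; AND[max(0, a+b−1)] → w = 0.00
R3: adequate=0.68, medium=0.75; AND[max(0, a+b−1)] → w = 0.43
Rules with consequent 'medium': {R1, R2} → strengths 0.75, 0.00
Aggregate via t-conorm [min(1, a+b)]: 0.75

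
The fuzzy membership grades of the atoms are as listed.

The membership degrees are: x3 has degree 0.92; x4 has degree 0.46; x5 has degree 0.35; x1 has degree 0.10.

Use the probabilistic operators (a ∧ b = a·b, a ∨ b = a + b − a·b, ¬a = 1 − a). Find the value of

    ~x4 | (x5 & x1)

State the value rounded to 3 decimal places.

0.556

~x4 = 1 − 0.4600 = 0.5400
x5 & x1 = a·b on (0.3500, 0.1000) = 0.0350
~x4 | (x5 & x1) = a + b − a·b on (0.5400, 0.0350) = 0.5561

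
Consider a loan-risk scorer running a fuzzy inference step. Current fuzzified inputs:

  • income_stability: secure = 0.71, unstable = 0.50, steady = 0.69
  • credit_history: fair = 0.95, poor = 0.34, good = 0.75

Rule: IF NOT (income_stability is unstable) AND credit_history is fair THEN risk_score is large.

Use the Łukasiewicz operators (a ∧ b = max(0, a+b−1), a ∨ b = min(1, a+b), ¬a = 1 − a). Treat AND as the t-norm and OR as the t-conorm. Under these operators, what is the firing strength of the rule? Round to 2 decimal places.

0.45

firing strength: ¬unstable=1−0.50=0.50, fair=0.95; AND[max(0, a+b−1)] → w = 0.45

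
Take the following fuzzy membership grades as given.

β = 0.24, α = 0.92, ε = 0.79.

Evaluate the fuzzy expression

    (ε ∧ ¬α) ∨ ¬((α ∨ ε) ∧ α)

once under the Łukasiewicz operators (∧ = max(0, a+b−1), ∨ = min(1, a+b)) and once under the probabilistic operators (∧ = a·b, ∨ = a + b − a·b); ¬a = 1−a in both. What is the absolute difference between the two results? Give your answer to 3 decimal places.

0.073

Under Łukasiewicz:
  ¬α = 1 − 0.92 = 0.08
  ε ∧ ¬α = max(0, a+b−1) on (0.79, 0.08) = 0.00
  α ∨ ε = min(1, a+b) on (0.92, 0.79) = 1.00
  (α ∨ ε) ∧ α = max(0, a+b−1) on (1.00, 0.92) = 0.92
  ¬((α ∨ ε) ∧ α) = 1 − 0.92 = 0.08
  (ε ∧ ¬α) ∨ ¬((α ∨ ε) ∧ α) = min(1, a+b) on (0.00, 0.08) = 0.08
  → value = 0.0800
Under probabilistic:
  ¬α = 1 − 0.9200 = 0.0800
  ε ∧ ¬α = a·b on (0.7900, 0.0800) = 0.0632
  α ∨ ε = a + b − a·b on (0.9200, 0.7900) = 0.9832
  (α ∨ ε) ∧ α = a·b on (0.9832, 0.9200) = 0.9045
  ¬((α ∨ ε) ∧ α) = 1 − 0.9045 = 0.0955
  (ε ∧ ¬α) ∨ ¬((α ∨ ε) ∧ α) = a + b − a·b on (0.0632, 0.0955) = 0.1526
  → value = 0.1526
|0.0800 − 0.1526| = 0.073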